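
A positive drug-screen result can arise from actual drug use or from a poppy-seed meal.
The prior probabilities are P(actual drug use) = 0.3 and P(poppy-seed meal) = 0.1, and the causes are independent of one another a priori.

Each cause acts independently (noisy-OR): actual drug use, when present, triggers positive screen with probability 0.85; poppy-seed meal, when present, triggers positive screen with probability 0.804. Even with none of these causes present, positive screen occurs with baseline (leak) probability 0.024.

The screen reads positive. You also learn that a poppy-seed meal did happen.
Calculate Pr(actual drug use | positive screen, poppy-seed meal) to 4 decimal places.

Pr(actual drug use | positive screen, poppy-seed meal) ≈ 0.3398

Under noisy-OR, P(positive screen | causes) = 1 − (1−0.024)·∏(1−qᵢ) over the active causes.
P(positive screen | poppy-seed meal) = 0.808704×0.7 + 0.971306×0.3 = 0.566093 + 0.291392 = 0.857485
Of this, 0.291392 comes from 0.971306×0.3 (the actual drug use=true cases).
P(actual drug use | positive screen, poppy-seed meal) = 0.291392 / 0.857485 ≈ 0.3398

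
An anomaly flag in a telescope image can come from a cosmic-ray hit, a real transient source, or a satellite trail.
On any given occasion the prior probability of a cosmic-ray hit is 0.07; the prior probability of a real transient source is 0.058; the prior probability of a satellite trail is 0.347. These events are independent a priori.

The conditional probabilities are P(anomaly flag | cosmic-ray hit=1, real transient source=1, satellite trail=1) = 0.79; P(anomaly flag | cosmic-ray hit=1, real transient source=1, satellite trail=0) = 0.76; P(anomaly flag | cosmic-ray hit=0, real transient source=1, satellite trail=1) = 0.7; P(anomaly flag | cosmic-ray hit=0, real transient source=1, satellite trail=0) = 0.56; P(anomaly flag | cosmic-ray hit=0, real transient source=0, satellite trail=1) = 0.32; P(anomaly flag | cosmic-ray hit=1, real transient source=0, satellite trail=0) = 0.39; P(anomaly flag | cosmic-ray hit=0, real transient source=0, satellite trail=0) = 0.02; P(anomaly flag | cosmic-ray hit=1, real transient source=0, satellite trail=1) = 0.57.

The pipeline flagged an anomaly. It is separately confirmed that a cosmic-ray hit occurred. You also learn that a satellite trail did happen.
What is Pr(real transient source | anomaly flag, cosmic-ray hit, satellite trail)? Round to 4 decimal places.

Pr(real transient source | anomaly flag, cosmic-ray hit, satellite trail) ≈ 0.0786

Enumerate both values of real transient source and weight by the priors:
  P(anomaly flag | cosmic-ray hit, satellite trail) = 0.57·0.942 + 0.79·0.058
        = 0.536940 + 0.045820 = 0.582760
Configurations with real transient source contribute 0.045820, so
  P(real transient source | anomaly flag, cosmic-ray hit, satellite trail) = 0.045820 / 0.582760 ≈ 0.0786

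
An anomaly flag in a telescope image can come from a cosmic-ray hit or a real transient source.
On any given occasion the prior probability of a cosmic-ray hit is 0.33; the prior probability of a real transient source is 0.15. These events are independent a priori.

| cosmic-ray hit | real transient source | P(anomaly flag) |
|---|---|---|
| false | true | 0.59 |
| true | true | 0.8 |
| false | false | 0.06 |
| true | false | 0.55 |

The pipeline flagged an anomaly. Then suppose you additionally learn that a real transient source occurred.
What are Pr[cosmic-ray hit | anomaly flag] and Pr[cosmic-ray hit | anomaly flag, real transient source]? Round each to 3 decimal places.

Weight on cosmic-ray hit=true, given the evidence: 0.154275 + 0.039600 = 0.193875
The normalizing constant is 0.06×0.67×0.85 + 0.59×0.67×0.15 + 0.55×0.33×0.85 + 0.8×0.33×0.15 = 0.287340
P(cosmic-ray hit | anomaly flag) = 0.193875/0.287340 ≈ 0.675

Now condition on the additional information:
By total probability over both values of cosmic-ray hit:
  P(anomaly flag | real transient source) = 0.59×0.67 + 0.8×0.33
        = 0.395300 + 0.264000 = 0.659300
The terms with cosmic-ray hit present sum to 0.264000, so
  P(cosmic-ray hit | anomaly flag, real transient source) = 0.264000 / 0.659300 ≈ 0.400

Pr[cosmic-ray hit | anomaly flag] ≈ 0.675; Pr[cosmic-ray hit | anomaly flag, real transient source] ≈ 0.400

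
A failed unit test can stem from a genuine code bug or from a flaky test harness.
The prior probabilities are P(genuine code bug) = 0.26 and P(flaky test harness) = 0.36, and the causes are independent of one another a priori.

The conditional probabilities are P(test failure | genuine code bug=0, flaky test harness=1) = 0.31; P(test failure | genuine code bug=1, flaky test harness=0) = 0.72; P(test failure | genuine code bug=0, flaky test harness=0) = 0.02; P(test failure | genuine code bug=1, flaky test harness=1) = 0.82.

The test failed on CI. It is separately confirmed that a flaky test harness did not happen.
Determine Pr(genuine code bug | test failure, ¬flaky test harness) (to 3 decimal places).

Pr(genuine code bug | test failure, ¬flaky test harness) ≈ 0.927

P(test failure | ¬flaky test harness) = 0.02×0.74 + 0.72×0.26 = 0.014800 + 0.187200 = 0.202000
Restricting to configurations with genuine code bug present: 0.72×0.26 = 0.187200.
So P(genuine code bug | test failure, ¬flaky test harness) = 0.187200/0.202000 ≈ 0.927.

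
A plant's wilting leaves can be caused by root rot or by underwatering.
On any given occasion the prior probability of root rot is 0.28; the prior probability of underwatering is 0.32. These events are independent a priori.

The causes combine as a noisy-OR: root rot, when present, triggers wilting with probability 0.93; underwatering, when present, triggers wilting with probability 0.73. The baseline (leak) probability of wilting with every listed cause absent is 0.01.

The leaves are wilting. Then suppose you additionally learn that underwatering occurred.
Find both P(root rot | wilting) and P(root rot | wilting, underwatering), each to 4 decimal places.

P(root rot | wilting) ≈ 0.6042; P(root rot | wilting, underwatering) ≈ 0.3425

Under noisy-OR, P(wilting | causes) = 1 − (1−0.01)·∏(1−qᵢ) over the active causes.
Sum P(wilting|·) weighted by the priors over the 4 (root rot, underwatering) configurations:
  P(wilting) = 0.01·0.72·0.68 + 0.7327·0.72·0.32 + 0.9307·0.28·0.68 + 0.981289·0.28·0.32
        = 0.004896 + 0.168814 + 0.177205 + 0.087923 = 0.438838
The terms with root rot present sum to 0.265128, so
  P(root rot | wilting) = 0.265128 / 0.438838 ≈ 0.6042

Now condition on the additional information:
Weight on root rot=true, given the evidence: 0.981289·0.28 = 0.274761
Normalizer over all consistent configurations: 0.7327·0.72 + 0.981289·0.28 = 0.802305
Posterior = 0.274761 / 0.802305 ≈ 0.3425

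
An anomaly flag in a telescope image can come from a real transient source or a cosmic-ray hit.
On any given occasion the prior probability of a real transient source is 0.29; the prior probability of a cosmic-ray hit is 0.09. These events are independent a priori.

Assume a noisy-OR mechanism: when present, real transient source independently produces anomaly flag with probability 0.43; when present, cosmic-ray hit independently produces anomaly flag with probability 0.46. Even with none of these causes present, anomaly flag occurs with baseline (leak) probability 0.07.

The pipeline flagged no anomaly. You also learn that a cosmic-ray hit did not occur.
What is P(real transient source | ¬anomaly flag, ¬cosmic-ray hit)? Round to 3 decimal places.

Under noisy-OR, P(anomaly flag | causes) = 1 − (1−0.07)·∏(1−qᵢ) over the active causes.
By total probability over both values of real transient source:
  P(¬anomaly flag | ¬cosmic-ray hit) = 0.93·0.71 + 0.5301·0.29
        = 0.660300 + 0.153729 = 0.814029
Keeping only the real transient source-present terms gives 0.153729, so
  P(real transient source | ¬anomaly flag, ¬cosmic-ray hit) = 0.153729 / 0.814029 ≈ 0.189

P(real transient source | ¬anomaly flag, ¬cosmic-ray hit) ≈ 0.189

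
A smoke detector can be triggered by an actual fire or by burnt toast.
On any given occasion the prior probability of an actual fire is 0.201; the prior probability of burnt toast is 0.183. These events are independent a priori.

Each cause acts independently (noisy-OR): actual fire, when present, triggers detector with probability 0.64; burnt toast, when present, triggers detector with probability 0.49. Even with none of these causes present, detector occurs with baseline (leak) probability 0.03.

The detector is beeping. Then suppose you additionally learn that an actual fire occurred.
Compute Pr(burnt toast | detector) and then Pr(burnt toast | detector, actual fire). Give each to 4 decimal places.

Pr(burnt toast | detector) ≈ 0.4516; Pr(burnt toast | detector, actual fire) ≈ 0.2205

Under noisy-OR, P(detector | causes) = 1 − (1−0.03)·∏(1−qᵢ) over the active causes.
P(detector) = 0.03·0.799·0.817 + 0.5053·0.799·0.183 + 0.6508·0.201·0.817 + 0.821908·0.201·0.183 = 0.019583 + 0.073883 + 0.106872 + 0.030232 = 0.230570
The burnt toast-present share is 0.073883 + 0.030232 = 0.104115.
P(burnt toast | detector) = 0.104115 / 0.230570 ≈ 0.4516

Now condition on the additional information:
Weight on burnt toast=true, given the evidence: 0.821908×0.183 = 0.150409
The normalizing constant is 0.6508×0.817 + 0.821908×0.183 = 0.682113
Posterior = 0.150409 / 0.682113 ≈ 0.2205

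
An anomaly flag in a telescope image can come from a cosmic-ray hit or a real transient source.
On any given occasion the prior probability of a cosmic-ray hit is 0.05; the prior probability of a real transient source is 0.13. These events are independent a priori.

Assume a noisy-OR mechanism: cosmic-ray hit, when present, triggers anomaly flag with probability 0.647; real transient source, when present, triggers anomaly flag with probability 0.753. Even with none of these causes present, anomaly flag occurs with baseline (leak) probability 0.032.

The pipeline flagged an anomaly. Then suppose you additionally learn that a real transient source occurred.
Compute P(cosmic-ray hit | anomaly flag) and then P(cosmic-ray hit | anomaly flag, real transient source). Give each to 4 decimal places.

Under noisy-OR, P(anomaly flag | causes) = 1 − (1−0.032)·∏(1−qᵢ) over the active causes.
Weight on cosmic-ray hit=true, given the evidence: 0.028636 + 0.005951 = 0.034587
Normalizer over all consistent configurations: 0.032×0.95×0.87 + 0.760904×0.95×0.13 + 0.658296×0.05×0.87 + 0.915599×0.05×0.13 = 0.155007
P(cosmic-ray hit | anomaly flag) = 0.034587/0.155007 ≈ 0.2231

Now condition on the additional information:
By total probability over both values of cosmic-ray hit:
  P(anomaly flag | real transient source) = 0.760904×0.95 + 0.915599×0.05
        = 0.722859 + 0.045780 = 0.768639
Keeping only the cosmic-ray hit-present terms gives 0.045780, so
  P(cosmic-ray hit | anomaly flag, real transient source) = 0.045780 / 0.768639 ≈ 0.0596

P(cosmic-ray hit | anomaly flag) ≈ 0.2231; P(cosmic-ray hit | anomaly flag, real transient source) ≈ 0.0596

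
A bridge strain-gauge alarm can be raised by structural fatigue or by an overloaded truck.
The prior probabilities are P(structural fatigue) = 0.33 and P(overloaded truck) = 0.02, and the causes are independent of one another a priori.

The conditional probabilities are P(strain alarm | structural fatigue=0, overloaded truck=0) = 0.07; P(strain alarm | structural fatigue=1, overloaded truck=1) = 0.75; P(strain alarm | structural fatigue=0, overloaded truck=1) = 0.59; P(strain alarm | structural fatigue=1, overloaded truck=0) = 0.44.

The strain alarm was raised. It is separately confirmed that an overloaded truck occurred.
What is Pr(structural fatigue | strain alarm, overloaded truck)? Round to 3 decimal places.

Pr(structural fatigue | strain alarm, overloaded truck) ≈ 0.385

P(strain alarm | overloaded truck) = 0.59×0.67 + 0.75×0.33 = 0.395300 + 0.247500 = 0.642800
Restricting to configurations with structural fatigue present: 0.75×0.33 = 0.247500.
Hence the posterior is 0.247500/0.642800 ≈ 0.385.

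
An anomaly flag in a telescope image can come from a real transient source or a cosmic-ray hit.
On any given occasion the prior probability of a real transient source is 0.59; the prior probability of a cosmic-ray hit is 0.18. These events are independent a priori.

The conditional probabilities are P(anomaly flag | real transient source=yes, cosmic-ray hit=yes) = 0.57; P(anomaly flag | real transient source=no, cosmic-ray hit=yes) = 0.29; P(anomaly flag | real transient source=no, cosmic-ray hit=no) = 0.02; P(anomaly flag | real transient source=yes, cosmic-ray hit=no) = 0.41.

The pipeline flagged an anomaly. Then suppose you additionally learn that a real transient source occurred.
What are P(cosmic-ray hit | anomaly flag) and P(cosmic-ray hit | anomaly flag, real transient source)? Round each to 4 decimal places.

P(cosmic-ray hit | anomaly flag) ≈ 0.2855; P(cosmic-ray hit | anomaly flag, real transient source) ≈ 0.2338

Sum P(anomaly flag|·) weighted by the priors over the 4 (real transient source, cosmic-ray hit) configurations:
  P(anomaly flag) = 0.02×0.41×0.82 + 0.29×0.41×0.18 + 0.41×0.59×0.82 + 0.57×0.59×0.18
        = 0.006724 + 0.021402 + 0.198358 + 0.060534 = 0.287018
Keeping only the cosmic-ray hit-present terms gives 0.081936, so
  P(cosmic-ray hit | anomaly flag) = 0.081936 / 0.287018 ≈ 0.2855

Now condition on the additional information:
P(anomaly flag | real transient source) = 0.41×0.82 + 0.57×0.18 = 0.336200 + 0.102600 = 0.438800
Of this, 0.102600 comes from 0.57×0.18 (the cosmic-ray hit=true cases).
Hence the posterior is 0.102600/0.438800 ≈ 0.2338.
Conditioning on real transient source lowers the posterior on cosmic-ray hit: the classic explaining-away effect in a common-effect structure.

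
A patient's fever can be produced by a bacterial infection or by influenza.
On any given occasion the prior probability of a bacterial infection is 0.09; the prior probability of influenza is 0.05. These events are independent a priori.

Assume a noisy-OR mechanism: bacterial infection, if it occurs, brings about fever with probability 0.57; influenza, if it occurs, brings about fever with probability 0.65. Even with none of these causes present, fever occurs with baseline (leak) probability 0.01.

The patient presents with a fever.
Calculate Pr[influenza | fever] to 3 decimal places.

Under noisy-OR, P(fever | causes) = 1 − (1−0.01)·∏(1−qᵢ) over the active causes.
By total probability over the 4 (bacterial infection, influenza) configurations:
  P(fever) = 0.01×0.91×0.95 + 0.6535×0.91×0.05 + 0.5743×0.09×0.95 + 0.851005×0.09×0.05
        = 0.008645 + 0.029734 + 0.049103 + 0.003830 = 0.091312
Configurations with influenza contribute 0.033564, so
  P(influenza | fever) = 0.033564 / 0.091312 ≈ 0.368

Pr[influenza | fever] ≈ 0.368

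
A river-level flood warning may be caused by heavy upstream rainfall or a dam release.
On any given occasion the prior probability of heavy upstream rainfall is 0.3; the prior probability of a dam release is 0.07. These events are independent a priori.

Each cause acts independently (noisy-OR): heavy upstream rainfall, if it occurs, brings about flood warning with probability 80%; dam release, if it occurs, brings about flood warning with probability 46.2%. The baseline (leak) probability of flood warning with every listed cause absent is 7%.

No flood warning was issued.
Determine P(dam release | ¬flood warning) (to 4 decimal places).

Under noisy-OR, P(flood warning | causes) = 1 − (1−0.07)·∏(1−qᵢ) over the active causes.
Sum P(¬flood warning|·) weighted by the priors over the 4 (heavy upstream rainfall, dam release) configurations:
  P(¬flood warning) = 0.93*0.7*0.93 + 0.50034*0.7*0.07 + 0.186*0.3*0.93 + 0.100068*0.3*0.07
        = 0.605430 + 0.024517 + 0.051894 + 0.002101 = 0.683942
Configurations with dam release contribute 0.026618, so
  P(dam release | ¬flood warning) = 0.026618 / 0.683942 ≈ 0.0389

P(dam release | ¬flood warning) ≈ 0.0389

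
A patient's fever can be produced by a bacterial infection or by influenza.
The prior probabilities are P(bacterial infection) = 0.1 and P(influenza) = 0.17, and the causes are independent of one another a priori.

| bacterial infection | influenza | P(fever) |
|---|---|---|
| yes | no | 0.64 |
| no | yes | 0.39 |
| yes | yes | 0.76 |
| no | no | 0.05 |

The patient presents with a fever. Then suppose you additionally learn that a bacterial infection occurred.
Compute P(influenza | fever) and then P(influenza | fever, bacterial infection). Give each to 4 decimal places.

For the numerator, keep only influenza=true terms: 0.059670 + 0.012920 = 0.072590
Denominator P(fever): 0.05*0.9*0.83 + 0.39*0.9*0.17 + 0.64*0.1*0.83 + 0.76*0.1*0.17 = 0.163060
P(influenza | fever) = 0.072590/0.163060 ≈ 0.4452

With the extra evidence:
For the numerator, keep only influenza=true terms: 0.76·0.17 = 0.129200
The normalizing constant is 0.64·0.83 + 0.76·0.17 = 0.660400
Posterior = 0.129200 / 0.660400 ≈ 0.1956
— bacterial infection explains away the evidence for influenza.

P(influenza | fever) ≈ 0.4452; P(influenza | fever, bacterial infection) ≈ 0.1956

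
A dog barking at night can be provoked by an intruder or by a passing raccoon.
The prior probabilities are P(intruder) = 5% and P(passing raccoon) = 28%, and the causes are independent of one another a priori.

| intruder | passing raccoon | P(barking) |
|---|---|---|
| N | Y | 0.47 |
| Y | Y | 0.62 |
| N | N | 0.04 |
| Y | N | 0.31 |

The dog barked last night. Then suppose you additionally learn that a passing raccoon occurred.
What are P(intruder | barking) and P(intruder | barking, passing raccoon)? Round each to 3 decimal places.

P(intruder | barking) ≈ 0.115; P(intruder | barking, passing raccoon) ≈ 0.065

P(barking) = 0.04×0.95×0.72 + 0.47×0.95×0.28 + 0.31×0.05×0.72 + 0.62×0.05×0.28 = 0.027360 + 0.125020 + 0.011160 + 0.008680 = 0.172220
Restricting to configurations with intruder present: 0.011160 + 0.008680 = 0.019840.
So P(intruder | barking) = 0.019840/0.172220 ≈ 0.115.

Now condition on the additional information:
Numerator (weight on configurations with intruder): 0.62·0.05 = 0.031000
The normalizing constant is 0.47·0.95 + 0.62·0.05 = 0.477500
P(intruder | barking, passing raccoon) = 0.031000/0.477500 ≈ 0.065
This is intercausal reasoning (explaining away): once passing raccoon accounts for the barking, intruder becomes less likely.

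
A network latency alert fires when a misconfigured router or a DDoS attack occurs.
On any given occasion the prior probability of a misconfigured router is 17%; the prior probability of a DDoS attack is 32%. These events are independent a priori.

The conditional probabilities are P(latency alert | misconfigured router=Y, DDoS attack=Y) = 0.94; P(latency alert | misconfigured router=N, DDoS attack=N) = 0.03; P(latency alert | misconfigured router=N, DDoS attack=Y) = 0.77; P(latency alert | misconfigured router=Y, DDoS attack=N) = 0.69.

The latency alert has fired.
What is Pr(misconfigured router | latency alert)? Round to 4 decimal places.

Pr(misconfigured router | latency alert) ≈ 0.3715

Sum P(latency alert|·) weighted by the priors over the 4 (misconfigured router, DDoS attack) configurations:
  P(latency alert) = 0.03×0.83×0.68 + 0.77×0.83×0.32 + 0.69×0.17×0.68 + 0.94×0.17×0.32
        = 0.016932 + 0.204512 + 0.079764 + 0.051136 = 0.352344
Keeping only the misconfigured router-present terms gives 0.130900, so
  P(misconfigured router | latency alert) = 0.130900 / 0.352344 ≈ 0.3715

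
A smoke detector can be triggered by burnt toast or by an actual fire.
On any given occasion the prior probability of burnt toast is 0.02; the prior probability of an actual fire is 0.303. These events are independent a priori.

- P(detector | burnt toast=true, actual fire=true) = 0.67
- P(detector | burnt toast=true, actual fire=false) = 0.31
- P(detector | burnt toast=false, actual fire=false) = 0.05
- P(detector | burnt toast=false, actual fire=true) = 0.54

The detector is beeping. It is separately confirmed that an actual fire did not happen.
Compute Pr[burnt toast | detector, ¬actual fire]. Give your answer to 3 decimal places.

Pr[burnt toast | detector, ¬actual fire] ≈ 0.112

Sum P(detector|·) weighted by the priors over both values of burnt toast:
  P(detector | ¬actual fire) = 0.05·0.98 + 0.31·0.02
        = 0.049000 + 0.006200 = 0.055200
The terms with burnt toast present sum to 0.006200, so
  P(burnt toast | detector, ¬actual fire) = 0.006200 / 0.055200 ≈ 0.112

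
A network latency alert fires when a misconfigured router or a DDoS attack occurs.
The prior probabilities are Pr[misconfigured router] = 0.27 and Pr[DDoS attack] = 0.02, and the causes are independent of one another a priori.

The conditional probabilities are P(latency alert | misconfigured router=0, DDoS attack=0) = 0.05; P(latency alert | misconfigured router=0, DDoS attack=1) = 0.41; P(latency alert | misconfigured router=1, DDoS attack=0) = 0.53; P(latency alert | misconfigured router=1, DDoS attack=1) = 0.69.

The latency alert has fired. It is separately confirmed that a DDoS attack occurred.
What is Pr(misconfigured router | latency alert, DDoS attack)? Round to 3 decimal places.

Pr(misconfigured router | latency alert, DDoS attack) ≈ 0.384

Enumerate both values of misconfigured router and weight by the priors:
  P(latency alert | DDoS attack) = 0.41×0.73 + 0.69×0.27
        = 0.299300 + 0.186300 = 0.485600
Configurations with misconfigured router contribute 0.186300, so
  P(misconfigured router | latency alert, DDoS attack) = 0.186300 / 0.485600 ≈ 0.384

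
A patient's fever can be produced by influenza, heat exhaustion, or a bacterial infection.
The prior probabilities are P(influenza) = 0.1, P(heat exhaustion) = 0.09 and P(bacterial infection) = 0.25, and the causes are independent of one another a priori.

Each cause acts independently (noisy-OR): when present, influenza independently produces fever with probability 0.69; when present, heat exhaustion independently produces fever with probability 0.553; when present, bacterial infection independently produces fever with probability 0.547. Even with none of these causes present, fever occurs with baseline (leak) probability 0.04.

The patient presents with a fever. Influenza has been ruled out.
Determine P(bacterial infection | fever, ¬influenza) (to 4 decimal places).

P(bacterial infection | fever, ¬influenza) ≈ 0.6902

Under noisy-OR, P(fever | causes) = 1 − (1−0.04)·∏(1−qᵢ) over the active causes.
For the numerator, keep only bacterial infection=true terms: 0.128565 + 0.018126 = 0.146691
The normalizing constant is 0.04*0.91*0.75 + 0.56512*0.91*0.25 + 0.57088*0.09*0.75 + 0.805609*0.09*0.25 = 0.212525
P(bacterial infection | fever, ¬influenza) = 0.146691/0.212525 ≈ 0.6902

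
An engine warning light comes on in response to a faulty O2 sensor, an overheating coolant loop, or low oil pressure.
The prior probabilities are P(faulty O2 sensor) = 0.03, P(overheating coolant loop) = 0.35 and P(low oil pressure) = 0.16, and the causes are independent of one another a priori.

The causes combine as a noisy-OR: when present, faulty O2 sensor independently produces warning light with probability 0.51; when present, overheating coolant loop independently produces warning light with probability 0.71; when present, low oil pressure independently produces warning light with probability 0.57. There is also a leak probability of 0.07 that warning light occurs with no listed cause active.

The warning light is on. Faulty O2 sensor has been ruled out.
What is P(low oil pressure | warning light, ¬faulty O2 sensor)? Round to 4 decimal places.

P(low oil pressure | warning light, ¬faulty O2 sensor) ≈ 0.3068

Under noisy-OR, P(warning light | causes) = 1 − (1−0.07)·∏(1−qᵢ) over the active causes.
Sum P(warning light|·) weighted by the priors over the 4 (overheating coolant loop, low oil pressure) configurations:
  P(warning light | ¬faulty O2 sensor) = 0.07·0.65·0.84 + 0.6001·0.65·0.16 + 0.7303·0.35·0.84 + 0.884029·0.35·0.16
        = 0.038220 + 0.062410 + 0.214708 + 0.049506 = 0.364844
Configurations with low oil pressure contribute 0.111916, so
  P(low oil pressure | warning light, ¬faulty O2 sensor) = 0.111916 / 0.364844 ≈ 0.3068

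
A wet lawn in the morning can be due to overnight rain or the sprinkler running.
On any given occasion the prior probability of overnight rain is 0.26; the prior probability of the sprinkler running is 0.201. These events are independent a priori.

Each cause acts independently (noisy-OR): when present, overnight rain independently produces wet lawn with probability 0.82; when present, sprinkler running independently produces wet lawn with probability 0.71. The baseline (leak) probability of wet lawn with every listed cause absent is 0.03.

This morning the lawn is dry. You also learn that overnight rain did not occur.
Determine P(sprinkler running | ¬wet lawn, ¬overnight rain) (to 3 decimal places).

P(sprinkler running | ¬wet lawn, ¬overnight rain) ≈ 0.068

Under noisy-OR, P(wet lawn | causes) = 1 − (1−0.03)·∏(1−qᵢ) over the active causes.
Enumerate both values of sprinkler running and weight by the priors:
  P(¬wet lawn | ¬overnight rain) = 0.97·0.799 + 0.2813·0.201
        = 0.775030 + 0.056541 = 0.831571
Configurations with sprinkler running contribute 0.056541, so
  P(sprinkler running | ¬wet lawn, ¬overnight rain) = 0.056541 / 0.831571 ≈ 0.068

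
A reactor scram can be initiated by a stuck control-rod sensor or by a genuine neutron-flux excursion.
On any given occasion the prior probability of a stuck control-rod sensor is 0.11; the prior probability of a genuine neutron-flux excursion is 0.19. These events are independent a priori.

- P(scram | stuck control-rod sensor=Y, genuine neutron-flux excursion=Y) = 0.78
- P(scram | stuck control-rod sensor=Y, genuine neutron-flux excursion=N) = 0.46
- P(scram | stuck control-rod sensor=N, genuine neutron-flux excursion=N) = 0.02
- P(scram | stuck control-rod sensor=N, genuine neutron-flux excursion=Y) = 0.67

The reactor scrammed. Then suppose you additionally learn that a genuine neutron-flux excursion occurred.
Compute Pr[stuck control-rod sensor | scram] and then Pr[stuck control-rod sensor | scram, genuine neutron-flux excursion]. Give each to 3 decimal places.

Pr[stuck control-rod sensor | scram] ≈ 0.310; Pr[stuck control-rod sensor | scram, genuine neutron-flux excursion] ≈ 0.126

Enumerate the 4 (stuck control-rod sensor, genuine neutron-flux excursion) configurations and weight by the priors:
  P(scram) = 0.02×0.89×0.81 + 0.67×0.89×0.19 + 0.46×0.11×0.81 + 0.78×0.11×0.19
        = 0.014418 + 0.113297 + 0.040986 + 0.016302 = 0.185003
Keeping only the stuck control-rod sensor-present terms gives 0.057288, so
  P(stuck control-rod sensor | scram) = 0.057288 / 0.185003 ≈ 0.310

Now also conditioning on genuine neutron-flux excursion=true:
By total probability over both values of stuck control-rod sensor:
  P(scram | genuine neutron-flux excursion) = 0.67*0.89 + 0.78*0.11
        = 0.596300 + 0.085800 = 0.682100
Configurations with stuck control-rod sensor contribute 0.085800, so
  P(stuck control-rod sensor | scram, genuine neutron-flux excursion) = 0.085800 / 0.682100 ≈ 0.126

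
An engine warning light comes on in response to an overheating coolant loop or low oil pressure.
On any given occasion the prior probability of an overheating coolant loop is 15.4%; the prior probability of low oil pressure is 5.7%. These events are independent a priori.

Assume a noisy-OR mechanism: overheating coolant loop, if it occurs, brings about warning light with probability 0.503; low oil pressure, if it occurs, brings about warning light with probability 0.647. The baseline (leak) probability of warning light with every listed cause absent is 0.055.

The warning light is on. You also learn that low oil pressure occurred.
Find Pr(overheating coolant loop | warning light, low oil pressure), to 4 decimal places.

Pr(overheating coolant loop | warning light, low oil pressure) ≈ 0.1856

Under noisy-OR, P(warning light | causes) = 1 − (1−0.055)·∏(1−qᵢ) over the active causes.
Weight on overheating coolant loop=true, given the evidence: 0.834208*0.154 = 0.128468
Denominator P(warning light | low oil pressure): 0.666415*0.846 + 0.834208*0.154 = 0.692255
Posterior = 0.128468 / 0.692255 ≈ 0.1856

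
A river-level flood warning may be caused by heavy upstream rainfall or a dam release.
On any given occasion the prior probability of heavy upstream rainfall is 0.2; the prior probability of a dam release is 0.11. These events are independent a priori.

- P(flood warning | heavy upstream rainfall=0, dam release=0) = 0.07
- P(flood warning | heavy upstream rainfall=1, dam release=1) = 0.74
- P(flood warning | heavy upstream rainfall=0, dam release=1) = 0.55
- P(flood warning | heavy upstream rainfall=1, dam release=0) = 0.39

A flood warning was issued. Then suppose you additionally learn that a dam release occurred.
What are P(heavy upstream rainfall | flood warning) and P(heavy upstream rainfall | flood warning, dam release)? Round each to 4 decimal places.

P(heavy upstream rainfall | flood warning) ≈ 0.4659; P(heavy upstream rainfall | flood warning, dam release) ≈ 0.2517

P(flood warning) = 0.07*0.8*0.89 + 0.55*0.8*0.11 + 0.39*0.2*0.89 + 0.74*0.2*0.11 = 0.049840 + 0.048400 + 0.069420 + 0.016280 = 0.183940
Of this, 0.085700 comes from 0.069420 + 0.016280 (the heavy upstream rainfall=true cases).
So P(heavy upstream rainfall | flood warning) = 0.085700/0.183940 ≈ 0.4659.

Now also conditioning on dam release=true:
P(flood warning | dam release) = 0.55*0.8 + 0.74*0.2 = 0.440000 + 0.148000 = 0.588000
Restricting to configurations with heavy upstream rainfall present: 0.74*0.2 = 0.148000.
Hence the posterior is 0.148000/0.588000 ≈ 0.2517.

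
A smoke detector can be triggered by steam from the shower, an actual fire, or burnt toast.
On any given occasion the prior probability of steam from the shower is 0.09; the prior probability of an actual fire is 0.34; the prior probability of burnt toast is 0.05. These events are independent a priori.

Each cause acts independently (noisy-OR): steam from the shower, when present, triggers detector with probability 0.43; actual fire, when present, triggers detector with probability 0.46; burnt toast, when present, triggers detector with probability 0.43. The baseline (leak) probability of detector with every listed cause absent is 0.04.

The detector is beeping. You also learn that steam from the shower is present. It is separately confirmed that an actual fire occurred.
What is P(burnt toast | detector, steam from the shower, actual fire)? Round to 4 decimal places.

Under noisy-OR, P(detector | causes) = 1 − (1−0.04)·∏(1−qᵢ) over the active causes.
P(detector | steam from the shower, actual fire) = 0.704512*0.95 + 0.831572*0.05 = 0.669286 + 0.041579 = 0.710865
Restricting to configurations with burnt toast present: 0.831572*0.05 = 0.041579.
So P(burnt toast | detector, steam from the shower, actual fire) = 0.041579/0.710865 ≈ 0.0585.

P(burnt toast | detector, steam from the shower, actual fire) ≈ 0.0585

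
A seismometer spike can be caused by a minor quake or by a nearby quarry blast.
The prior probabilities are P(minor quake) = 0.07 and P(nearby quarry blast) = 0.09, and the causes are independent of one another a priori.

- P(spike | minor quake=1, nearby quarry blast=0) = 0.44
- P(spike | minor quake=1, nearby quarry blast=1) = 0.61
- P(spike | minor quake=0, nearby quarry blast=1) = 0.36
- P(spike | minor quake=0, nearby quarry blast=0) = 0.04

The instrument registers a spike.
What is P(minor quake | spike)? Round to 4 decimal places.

Weight on minor quake=true, given the evidence: 0.028028 + 0.003843 = 0.031871
The normalizing constant is 0.04·0.93·0.91 + 0.36·0.93·0.09 + 0.44·0.07·0.91 + 0.61·0.07·0.09 = 0.095855
Posterior = 0.031871 / 0.095855 ≈ 0.3325

P(minor quake | spike) ≈ 0.3325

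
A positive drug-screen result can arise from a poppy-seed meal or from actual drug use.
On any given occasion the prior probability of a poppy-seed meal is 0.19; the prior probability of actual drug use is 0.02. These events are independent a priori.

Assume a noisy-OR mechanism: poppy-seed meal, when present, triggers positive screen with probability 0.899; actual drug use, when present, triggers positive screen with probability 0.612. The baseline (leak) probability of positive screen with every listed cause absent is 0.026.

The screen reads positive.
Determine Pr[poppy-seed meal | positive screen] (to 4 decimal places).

Under noisy-OR, P(positive screen | causes) = 1 − (1−0.026)·∏(1−qᵢ) over the active causes.
Enumerate the 4 (poppy-seed meal, actual drug use) configurations and weight by the priors:
  P(positive screen) = 0.026×0.81×0.98 + 0.622088×0.81×0.02 + 0.901626×0.19×0.98 + 0.961831×0.19×0.02
        = 0.020639 + 0.010078 + 0.167883 + 0.003655 = 0.202255
Keeping only the poppy-seed meal-present terms gives 0.171538, so
  P(poppy-seed meal | positive screen) = 0.171538 / 0.202255 ≈ 0.8481

Pr[poppy-seed meal | positive screen] ≈ 0.8481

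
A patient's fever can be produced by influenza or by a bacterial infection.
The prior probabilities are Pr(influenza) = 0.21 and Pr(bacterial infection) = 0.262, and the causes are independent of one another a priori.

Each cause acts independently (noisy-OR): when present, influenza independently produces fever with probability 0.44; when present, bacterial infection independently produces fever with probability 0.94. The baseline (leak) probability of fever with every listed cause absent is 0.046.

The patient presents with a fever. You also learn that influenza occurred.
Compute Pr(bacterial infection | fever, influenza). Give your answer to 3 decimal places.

Under noisy-OR, P(fever | causes) = 1 − (1−0.046)·∏(1−qᵢ) over the active causes.
P(fever | influenza) = 0.46576*0.738 + 0.967946*0.262 = 0.343731 + 0.253602 = 0.597333
The bacterial infection-present share is 0.967946*0.262 = 0.253602.
P(bacterial infection | fever, influenza) = 0.253602 / 0.597333 ≈ 0.425

Pr(bacterial infection | fever, influenza) ≈ 0.425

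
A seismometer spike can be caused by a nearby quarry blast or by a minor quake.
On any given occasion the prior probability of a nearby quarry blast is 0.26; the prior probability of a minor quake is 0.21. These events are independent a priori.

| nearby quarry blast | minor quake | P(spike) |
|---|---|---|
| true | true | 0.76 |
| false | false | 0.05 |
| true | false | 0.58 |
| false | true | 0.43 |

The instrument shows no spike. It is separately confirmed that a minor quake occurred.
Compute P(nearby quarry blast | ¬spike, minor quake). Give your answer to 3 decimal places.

For the numerator, keep only nearby quarry blast=true terms: 0.24·0.26 = 0.062400
Normalizer over all consistent configurations: 0.57·0.74 + 0.24·0.26 = 0.484200
Posterior = 0.062400 / 0.484200 ≈ 0.129

P(nearby quarry blast | ¬spike, minor quake) ≈ 0.129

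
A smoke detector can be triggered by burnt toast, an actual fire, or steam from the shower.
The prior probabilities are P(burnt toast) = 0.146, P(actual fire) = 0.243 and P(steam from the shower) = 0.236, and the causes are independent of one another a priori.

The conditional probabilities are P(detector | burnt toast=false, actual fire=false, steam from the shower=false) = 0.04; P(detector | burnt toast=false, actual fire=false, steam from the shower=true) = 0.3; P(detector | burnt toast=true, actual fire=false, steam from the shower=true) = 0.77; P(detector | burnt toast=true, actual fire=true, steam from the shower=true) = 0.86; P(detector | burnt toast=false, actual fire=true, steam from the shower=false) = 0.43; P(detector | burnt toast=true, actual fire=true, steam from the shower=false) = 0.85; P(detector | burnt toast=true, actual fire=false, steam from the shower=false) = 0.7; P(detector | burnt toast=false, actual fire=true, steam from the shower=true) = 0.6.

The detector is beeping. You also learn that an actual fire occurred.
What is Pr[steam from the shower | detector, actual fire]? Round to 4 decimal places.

Numerator (weight on configurations with steam from the shower): 0.120926 + 0.029632 = 0.150558
The normalizing constant is 0.43*0.854*0.764 + 0.6*0.854*0.236 + 0.85*0.146*0.764 + 0.86*0.146*0.236 = 0.525926
Posterior = 0.150558 / 0.525926 ≈ 0.2863

Pr[steam from the shower | detector, actual fire] ≈ 0.2863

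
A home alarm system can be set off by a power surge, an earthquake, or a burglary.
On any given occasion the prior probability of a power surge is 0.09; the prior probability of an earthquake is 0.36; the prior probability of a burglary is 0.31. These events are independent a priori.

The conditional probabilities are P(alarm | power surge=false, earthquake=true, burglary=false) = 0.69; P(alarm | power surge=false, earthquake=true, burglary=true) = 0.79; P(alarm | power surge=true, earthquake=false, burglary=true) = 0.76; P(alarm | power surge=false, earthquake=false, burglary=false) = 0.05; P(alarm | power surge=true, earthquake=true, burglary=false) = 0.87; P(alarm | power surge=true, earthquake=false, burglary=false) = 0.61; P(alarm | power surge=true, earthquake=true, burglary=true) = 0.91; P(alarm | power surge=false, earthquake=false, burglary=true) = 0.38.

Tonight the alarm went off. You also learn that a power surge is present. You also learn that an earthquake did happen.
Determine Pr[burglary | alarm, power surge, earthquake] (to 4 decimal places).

Sum P(alarm|·) weighted by the priors over both values of burglary:
  P(alarm | power surge, earthquake) = 0.87×0.69 + 0.91×0.31
        = 0.600300 + 0.282100 = 0.882400
The terms with burglary present sum to 0.282100, so
  P(burglary | alarm, power surge, earthquake) = 0.282100 / 0.882400 ≈ 0.3197

Pr[burglary | alarm, power surge, earthquake] ≈ 0.3197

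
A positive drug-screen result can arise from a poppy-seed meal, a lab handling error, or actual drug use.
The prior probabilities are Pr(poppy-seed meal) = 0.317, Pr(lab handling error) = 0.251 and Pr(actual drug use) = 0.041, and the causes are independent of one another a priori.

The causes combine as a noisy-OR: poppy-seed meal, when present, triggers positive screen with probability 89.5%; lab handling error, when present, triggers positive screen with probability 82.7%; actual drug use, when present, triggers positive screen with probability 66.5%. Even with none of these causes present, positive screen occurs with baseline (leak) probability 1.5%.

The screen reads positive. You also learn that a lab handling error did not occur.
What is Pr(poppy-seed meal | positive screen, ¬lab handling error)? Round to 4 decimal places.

Pr(poppy-seed meal | positive screen, ¬lab handling error) ≈ 0.9089

Under noisy-OR, P(positive screen | causes) = 1 − (1−0.015)·∏(1−qᵢ) over the active causes.
P(positive screen | ¬lab handling error) = 0.015*0.683*0.959 + 0.670025*0.683*0.041 + 0.896575*0.317*0.959 + 0.965353*0.317*0.041 = 0.009825 + 0.018763 + 0.272561 + 0.012547 = 0.313696
Of this, 0.285108 comes from 0.272561 + 0.012547 (the poppy-seed meal=true cases).
P(poppy-seed meal | positive screen, ¬lab handling error) = 0.285108 / 0.313696 ≈ 0.9089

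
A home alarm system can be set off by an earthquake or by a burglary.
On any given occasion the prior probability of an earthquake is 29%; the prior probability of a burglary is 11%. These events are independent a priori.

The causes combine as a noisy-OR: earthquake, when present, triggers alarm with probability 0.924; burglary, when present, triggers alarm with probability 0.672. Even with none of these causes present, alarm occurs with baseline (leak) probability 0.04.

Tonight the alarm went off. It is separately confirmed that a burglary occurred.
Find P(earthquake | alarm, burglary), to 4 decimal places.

Under noisy-OR, P(alarm | causes) = 1 − (1−0.04)·∏(1−qᵢ) over the active causes.
Sum P(alarm|·) weighted by the priors over both values of earthquake:
  P(alarm | burglary) = 0.68512*0.71 + 0.976069*0.29
        = 0.486435 + 0.283060 = 0.769495
Keeping only the earthquake-present terms gives 0.283060, so
  P(earthquake | alarm, burglary) = 0.283060 / 0.769495 ≈ 0.3679

P(earthquake | alarm, burglary) ≈ 0.3679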